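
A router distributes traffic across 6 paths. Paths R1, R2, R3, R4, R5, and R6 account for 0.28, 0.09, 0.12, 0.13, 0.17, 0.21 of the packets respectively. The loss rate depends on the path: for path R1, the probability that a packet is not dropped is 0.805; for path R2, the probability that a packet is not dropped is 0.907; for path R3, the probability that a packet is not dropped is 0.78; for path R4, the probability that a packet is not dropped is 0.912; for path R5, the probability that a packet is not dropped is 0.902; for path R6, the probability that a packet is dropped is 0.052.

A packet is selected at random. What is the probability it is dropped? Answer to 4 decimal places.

P(L|R1) = 1 − 0.805 = 0.195.
P(L|R2) = 1 − 0.907 = 0.093.
P(L|R3) = 1 − 0.78 = 0.22.
P(L|R4) = 1 − 0.912 = 0.088.
P(L|R5) = 1 − 0.902 = 0.098.
Summing over the partition,
P(L) = P(L|R1)·P(R1) + P(L|R2)·P(R2) + P(L|R3)·P(R3) + P(L|R4)·P(R4) + P(L|R5)·P(R5) + P(L|R6)·P(R6)
      = 0.195·0.28 + 0.093·0.09 + 0.22·0.12 + 0.088·0.13 + 0.098·0.17 + 0.052·0.21
      = 0.0546 + 0.00837 + 0.0264 + 0.01144 + 0.01666 + 0.01092 = 0.12839

P(L) ≈ 0.1284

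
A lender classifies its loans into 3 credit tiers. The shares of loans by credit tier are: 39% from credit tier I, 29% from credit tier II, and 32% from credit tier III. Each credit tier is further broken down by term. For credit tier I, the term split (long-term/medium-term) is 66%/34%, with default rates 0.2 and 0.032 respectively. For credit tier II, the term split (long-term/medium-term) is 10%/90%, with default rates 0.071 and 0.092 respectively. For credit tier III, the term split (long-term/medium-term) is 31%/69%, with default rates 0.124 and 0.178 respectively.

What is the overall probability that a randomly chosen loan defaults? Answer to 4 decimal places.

0.1334

P(D|I) = 0.66·0.2 + 0.34·0.032 = 0.132 + 0.01088 = 0.14288
P(D|II) = 0.1·0.071 + 0.9·0.092 = 0.0071 + 0.0828 = 0.0899
P(D|III) = 0.31·0.124 + 0.69·0.178 = 0.03844 + 0.12282 = 0.16126
Then overall,
P(D) = 0.39·0.14288 + 0.29·0.0899 + 0.32·0.16126
      = 0.0557232 + 0.026071 + 0.0516032 = 0.1333974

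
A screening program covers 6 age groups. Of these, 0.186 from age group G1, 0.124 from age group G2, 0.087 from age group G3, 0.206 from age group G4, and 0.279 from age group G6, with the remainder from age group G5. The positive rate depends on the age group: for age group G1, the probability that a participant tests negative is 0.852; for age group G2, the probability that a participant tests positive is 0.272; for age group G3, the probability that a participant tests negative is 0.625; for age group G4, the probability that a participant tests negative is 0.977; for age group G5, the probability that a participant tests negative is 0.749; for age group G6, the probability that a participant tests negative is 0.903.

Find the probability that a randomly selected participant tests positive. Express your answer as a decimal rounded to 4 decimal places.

P(G5) = 1 − (0.186 + 0.124 + 0.087 + 0.206 + 0.279) = 0.118.
P(T|G1) = 1 − 0.852 = 0.148.
P(T|G3) = 1 − 0.625 = 0.375.
P(T|G4) = 1 − 0.977 = 0.023.
P(T|G5) = 1 − 0.749 = 0.251.
P(T|G6) = 1 − 0.903 = 0.097.
P(T) = P(T|G1)·P(G1) + P(T|G2)·P(G2) + P(T|G3)·P(G3) + P(T|G4)·P(G4) + P(T|G5)·P(G5) + P(T|G6)·P(G6)
      = 0.148·0.186 + 0.272·0.124 + 0.375·0.087 + 0.023·0.206 + 0.251·0.118 + 0.097·0.279
      = 0.027528 + 0.033728 + 0.032625 + 0.004738 + 0.029618 + 0.027063 = 0.1553

0.1553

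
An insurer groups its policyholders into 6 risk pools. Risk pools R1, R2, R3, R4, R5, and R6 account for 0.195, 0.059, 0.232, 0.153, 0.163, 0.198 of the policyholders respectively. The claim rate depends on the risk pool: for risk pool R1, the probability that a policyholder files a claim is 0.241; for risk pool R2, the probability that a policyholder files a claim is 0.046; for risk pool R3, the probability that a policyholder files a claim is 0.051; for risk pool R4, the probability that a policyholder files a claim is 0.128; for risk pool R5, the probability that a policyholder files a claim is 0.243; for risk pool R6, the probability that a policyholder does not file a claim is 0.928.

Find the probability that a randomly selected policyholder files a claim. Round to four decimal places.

P(C) ≈ 0.1350

P(C|R6) = 1 − 0.928 = 0.072.
P(C) = P(C|R1)·P(R1) + P(C|R2)·P(R2) + P(C|R3)·P(R3) + P(C|R4)·P(R4) + P(C|R5)·P(R5) + P(C|R6)·P(R6)
      = 0.241·0.195 + 0.046·0.059 + 0.051·0.232 + 0.128·0.153 + 0.243·0.163 + 0.072·0.198
      = 0.046995 + 0.002714 + 0.011832 + 0.019584 + 0.039609 + 0.014256 = 0.13499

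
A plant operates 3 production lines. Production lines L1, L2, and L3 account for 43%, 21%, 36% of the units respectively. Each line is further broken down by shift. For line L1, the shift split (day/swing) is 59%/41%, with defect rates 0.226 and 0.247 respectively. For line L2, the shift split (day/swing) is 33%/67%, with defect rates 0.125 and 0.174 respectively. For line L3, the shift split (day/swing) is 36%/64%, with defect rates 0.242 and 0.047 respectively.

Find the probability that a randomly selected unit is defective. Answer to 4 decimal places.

P(D) ≈ 0.1762

P(D|L1) = 0.59·0.226 + 0.41·0.247 = 0.13334 + 0.10127 = 0.23461
P(D|L2) = 0.33·0.125 + 0.67·0.174 = 0.04125 + 0.11658 = 0.15783
P(D|L3) = 0.36·0.242 + 0.64·0.047 = 0.08712 + 0.03008 = 0.1172
By total probability over the outer partition,
P(D) = 0.43·0.23461 + 0.21·0.15783 + 0.36·0.1172
      = 0.1008823 + 0.0331443 + 0.042192 = 0.1762186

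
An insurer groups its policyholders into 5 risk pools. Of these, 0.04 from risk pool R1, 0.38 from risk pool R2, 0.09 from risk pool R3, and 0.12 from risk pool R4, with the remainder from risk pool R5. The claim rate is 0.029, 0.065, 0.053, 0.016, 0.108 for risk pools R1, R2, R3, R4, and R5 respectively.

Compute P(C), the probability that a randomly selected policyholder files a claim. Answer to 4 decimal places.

0.0725

P(R5) = 1 − (0.04 + 0.38 + 0.09 + 0.12) = 0.37.
Summing over the partition,
P(C) = P(C|R1)·P(R1) + P(C|R2)·P(R2) + P(C|R3)·P(R3) + P(C|R4)·P(R4) + P(C|R5)·P(R5)
      = 0.029·0.04 + 0.065·0.38 + 0.053·0.09 + 0.016·0.12 + 0.108·0.37
      = 0.00116 + 0.0247 + 0.00477 + 0.00192 + 0.03996 = 0.07251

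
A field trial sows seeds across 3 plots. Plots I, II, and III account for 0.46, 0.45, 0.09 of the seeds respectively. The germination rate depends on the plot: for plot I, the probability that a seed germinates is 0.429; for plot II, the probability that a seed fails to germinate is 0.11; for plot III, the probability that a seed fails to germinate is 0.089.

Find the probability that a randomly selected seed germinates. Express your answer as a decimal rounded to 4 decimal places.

P(G|II) = 1 − 0.11 = 0.89.
P(G|III) = 1 − 0.089 = 0.911.
P(G) = P(G|I)·P(I) + P(G|II)·P(II) + P(G|III)·P(III)
      = 0.429·0.46 + 0.89·0.45 + 0.911·0.09
      = 0.19734 + 0.4005 + 0.08199 = 0.67983

P(G) ≈ 0.6798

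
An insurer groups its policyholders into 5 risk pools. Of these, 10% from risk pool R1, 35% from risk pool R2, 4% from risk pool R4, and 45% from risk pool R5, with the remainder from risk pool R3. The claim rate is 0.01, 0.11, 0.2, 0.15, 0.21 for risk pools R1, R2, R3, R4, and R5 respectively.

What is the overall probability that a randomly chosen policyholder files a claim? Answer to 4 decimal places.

P(C) ≈ 0.1520

P(R3) = 1 − (0.1 + 0.35 + 0.04 + 0.45) = 0.06.
Summing over the partition,
P(C) = P(C|R1)·P(R1) + P(C|R2)·P(R2) + P(C|R3)·P(R3) + P(C|R4)·P(R4) + P(C|R5)·P(R5)
      = 0.01·0.1 + 0.11·0.35 + 0.2·0.06 + 0.15·0.04 + 0.21·0.45
      = 0.001 + 0.0385 + 0.012 + 0.006 + 0.0945 = 0.152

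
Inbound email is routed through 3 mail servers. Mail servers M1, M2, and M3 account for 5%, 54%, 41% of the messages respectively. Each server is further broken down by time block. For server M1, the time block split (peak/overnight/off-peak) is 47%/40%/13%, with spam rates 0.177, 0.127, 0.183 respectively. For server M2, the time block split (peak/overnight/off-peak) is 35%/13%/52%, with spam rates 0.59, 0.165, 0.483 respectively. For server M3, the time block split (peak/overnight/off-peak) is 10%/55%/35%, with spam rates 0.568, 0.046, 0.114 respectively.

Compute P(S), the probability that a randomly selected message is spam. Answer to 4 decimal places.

P(S) ≈ 0.3166

P(S|M1) = 0.47·0.177 + 0.4·0.127 + 0.13·0.183 = 0.08319 + 0.0508 + 0.02379 = 0.15778
P(S|M2) = 0.35·0.59 + 0.13·0.165 + 0.52·0.483 = 0.2065 + 0.02145 + 0.25116 = 0.47911
P(S|M3) = 0.1·0.568 + 0.55·0.046 + 0.35·0.114 = 0.0568 + 0.0253 + 0.0399 = 0.122
By total probability over the outer partition,
P(S) = 0.05·0.15778 + 0.54·0.47911 + 0.41·0.122
      = 0.007889 + 0.2587194 + 0.05002 = 0.3166284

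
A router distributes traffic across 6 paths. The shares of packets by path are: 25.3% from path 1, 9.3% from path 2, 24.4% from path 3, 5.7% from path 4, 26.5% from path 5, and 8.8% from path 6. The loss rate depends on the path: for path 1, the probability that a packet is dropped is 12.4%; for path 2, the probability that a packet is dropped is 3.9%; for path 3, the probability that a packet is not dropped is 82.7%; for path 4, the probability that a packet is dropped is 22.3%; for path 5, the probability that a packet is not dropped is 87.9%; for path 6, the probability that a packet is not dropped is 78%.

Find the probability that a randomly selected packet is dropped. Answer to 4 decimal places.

P(L|3) = 1 − 0.827 = 0.173.
P(L|5) = 1 − 0.879 = 0.121.
P(L|6) = 1 − 0.78 = 0.22.
P(L) = P(L|1)·P(1) + P(L|2)·P(2) + P(L|3)·P(3) + P(L|4)·P(4) + P(L|5)·P(5) + P(L|6)·P(6)
      = 0.124·0.253 + 0.039·0.093 + 0.173·0.244 + 0.223·0.057 + 0.121·0.265 + 0.22·0.088
      = 0.031372 + 0.003627 + 0.042212 + 0.012711 + 0.032065 + 0.01936 = 0.141347

0.1413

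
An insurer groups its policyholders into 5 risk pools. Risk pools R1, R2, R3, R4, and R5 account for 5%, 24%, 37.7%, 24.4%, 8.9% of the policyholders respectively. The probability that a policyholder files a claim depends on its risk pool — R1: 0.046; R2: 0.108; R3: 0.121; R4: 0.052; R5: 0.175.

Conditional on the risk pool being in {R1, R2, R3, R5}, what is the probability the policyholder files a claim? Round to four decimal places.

Let S = {R1, R2, R3, R5}.
P(S) = 0.05 + 0.24 + 0.377 + 0.089 = 0.756.
P(C ∩ S) = 0.046·0.05 + 0.108·0.24 + 0.121·0.377 + 0.175·0.089 = 0.0023 + 0.02592 + 0.045617 + 0.015575 = 0.089412.
P(C | S) = 0.089412 / 0.756 = 0.118270…

P(C|S) ≈ 0.1183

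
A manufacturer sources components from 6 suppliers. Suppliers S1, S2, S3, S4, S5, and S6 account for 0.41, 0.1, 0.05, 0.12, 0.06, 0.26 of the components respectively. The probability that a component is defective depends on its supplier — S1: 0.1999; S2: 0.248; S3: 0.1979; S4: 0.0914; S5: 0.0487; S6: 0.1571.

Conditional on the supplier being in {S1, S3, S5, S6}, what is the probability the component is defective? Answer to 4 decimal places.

Let S = {S1, S3, S5, S6}.
P(S) = 0.41 + 0.05 + 0.06 + 0.26 = 0.78.
P(D ∩ S) = 0.1999·0.41 + 0.1979·0.05 + 0.0487·0.06 + 0.1571·0.26 = 0.081959 + 0.009895 + 0.002922 + 0.040846 = 0.135622.
P(D | S) = 0.135622 / 0.78 = 0.173874…

0.1739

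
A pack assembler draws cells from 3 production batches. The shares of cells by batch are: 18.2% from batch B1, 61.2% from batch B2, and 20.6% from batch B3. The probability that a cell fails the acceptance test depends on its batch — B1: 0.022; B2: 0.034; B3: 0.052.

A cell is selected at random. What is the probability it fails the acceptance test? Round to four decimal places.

P(F) = P(F|B1)·P(B1) + P(F|B2)·P(B2) + P(F|B3)·P(B3)
      = 0.022·0.182 + 0.034·0.612 + 0.052·0.206
      = 0.004004 + 0.020808 + 0.010712 = 0.035524

P(F) ≈ 0.0355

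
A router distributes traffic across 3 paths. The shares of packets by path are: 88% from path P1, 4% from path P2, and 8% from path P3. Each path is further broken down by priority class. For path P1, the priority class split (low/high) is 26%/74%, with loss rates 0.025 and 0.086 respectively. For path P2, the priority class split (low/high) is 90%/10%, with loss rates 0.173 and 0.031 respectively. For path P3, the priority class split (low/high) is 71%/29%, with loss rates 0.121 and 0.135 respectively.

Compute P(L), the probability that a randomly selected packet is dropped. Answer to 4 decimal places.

P(L) ≈ 0.0781

P(L|P1) = 0.26·0.025 + 0.74·0.086 = 0.0065 + 0.06364 = 0.07014
P(L|P2) = 0.9·0.173 + 0.1·0.031 = 0.1557 + 0.0031 = 0.1588
P(L|P3) = 0.71·0.121 + 0.29·0.135 = 0.08591 + 0.03915 = 0.12506
Then overall,
P(L) = 0.88·0.07014 + 0.04·0.1588 + 0.08·0.12506
      = 0.0617232 + 0.006352 + 0.0100048 = 0.07808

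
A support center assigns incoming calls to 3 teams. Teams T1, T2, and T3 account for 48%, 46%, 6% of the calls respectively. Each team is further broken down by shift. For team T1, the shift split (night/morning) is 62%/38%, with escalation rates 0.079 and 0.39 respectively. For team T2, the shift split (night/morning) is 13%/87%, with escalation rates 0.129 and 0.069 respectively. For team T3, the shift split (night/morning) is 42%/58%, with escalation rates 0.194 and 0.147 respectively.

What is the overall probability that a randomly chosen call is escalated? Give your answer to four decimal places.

P(E) ≈ 0.1400

P(E|T1) = 0.62·0.079 + 0.38·0.39 = 0.04898 + 0.1482 = 0.19718
P(E|T2) = 0.13·0.129 + 0.87·0.069 = 0.01677 + 0.06003 = 0.0768
P(E|T3) = 0.42·0.194 + 0.58·0.147 = 0.08148 + 0.08526 = 0.16674
By total probability over the outer partition,
P(E) = 0.48·0.19718 + 0.46·0.0768 + 0.06·0.16674
      = 0.0946464 + 0.035328 + 0.0100044 = 0.1399788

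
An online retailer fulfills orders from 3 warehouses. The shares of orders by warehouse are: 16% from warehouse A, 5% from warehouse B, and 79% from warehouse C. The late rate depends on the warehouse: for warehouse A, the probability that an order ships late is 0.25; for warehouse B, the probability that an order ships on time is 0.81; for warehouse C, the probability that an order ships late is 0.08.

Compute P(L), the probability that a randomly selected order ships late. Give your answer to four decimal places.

0.1127

P(L|B) = 1 − 0.81 = 0.19.
P(L) = P(L|A)·P(A) + P(L|B)·P(B) + P(L|C)·P(C)
      = 0.25·0.16 + 0.19·0.05 + 0.08·0.79
      = 0.04 + 0.0095 + 0.0632 = 0.1127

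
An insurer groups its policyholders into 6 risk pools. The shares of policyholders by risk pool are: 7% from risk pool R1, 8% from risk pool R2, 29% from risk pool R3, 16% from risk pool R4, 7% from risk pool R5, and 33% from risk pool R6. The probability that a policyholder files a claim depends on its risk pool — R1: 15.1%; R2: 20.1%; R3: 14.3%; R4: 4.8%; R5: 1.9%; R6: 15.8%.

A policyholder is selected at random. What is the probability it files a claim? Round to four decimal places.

By the law of total probability,
P(C) = P(C|R1)·P(R1) + P(C|R2)·P(R2) + P(C|R3)·P(R3) + P(C|R4)·P(R4) + P(C|R5)·P(R5) + P(C|R6)·P(R6)
      = 0.151·0.07 + 0.201·0.08 + 0.143·0.29 + 0.048·0.16 + 0.019·0.07 + 0.158·0.33
      = 0.01057 + 0.01608 + 0.04147 + 0.00768 + 0.00133 + 0.05214 = 0.12927

0.1293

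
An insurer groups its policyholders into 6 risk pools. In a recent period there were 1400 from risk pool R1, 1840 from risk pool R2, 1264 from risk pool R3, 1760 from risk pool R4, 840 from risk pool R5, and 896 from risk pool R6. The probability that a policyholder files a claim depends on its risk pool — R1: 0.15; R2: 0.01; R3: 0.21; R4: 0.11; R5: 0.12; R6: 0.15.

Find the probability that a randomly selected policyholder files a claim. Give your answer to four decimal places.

Total: 1400 + 1840 + 1264 + 1760 + 840 + 896 = 8000.
P(R1) = 1400/8000 = 0.175. P(R2) = 1840/8000 = 0.23. P(R3) = 1264/8000 = 0.158. P(R4) = 1760/8000 = 0.22. P(R5) = 840/8000 = 0.105. P(R6) = 896/8000 = 0.112.
Summing over the partition,
P(C) = P(C|R1)·P(R1) + P(C|R2)·P(R2) + P(C|R3)·P(R3) + P(C|R4)·P(R4) + P(C|R5)·P(R5) + P(C|R6)·P(R6)
      = 0.15·0.175 + 0.01·0.23 + 0.21·0.158 + 0.11·0.22 + 0.12·0.105 + 0.15·0.112
      = 0.02625 + 0.0023 + 0.03318 + 0.0242 + 0.0126 + 0.0168 = 0.11533

P(C) ≈ 0.1153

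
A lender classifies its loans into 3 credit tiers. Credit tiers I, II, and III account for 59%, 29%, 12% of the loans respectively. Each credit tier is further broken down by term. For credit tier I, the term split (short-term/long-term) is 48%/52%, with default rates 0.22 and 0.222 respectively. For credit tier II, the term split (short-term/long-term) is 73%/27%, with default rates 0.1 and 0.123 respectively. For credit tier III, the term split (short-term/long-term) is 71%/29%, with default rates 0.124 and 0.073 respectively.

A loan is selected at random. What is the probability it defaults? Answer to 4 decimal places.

P(D|I) = 0.48·0.22 + 0.52·0.222 = 0.1056 + 0.11544 = 0.22104
P(D|II) = 0.73·0.1 + 0.27·0.123 = 0.073 + 0.03321 = 0.10621
P(D|III) = 0.71·0.124 + 0.29·0.073 = 0.08804 + 0.02117 = 0.10921
By total probability over the outer partition,
P(D) = 0.59·0.22104 + 0.29·0.10621 + 0.12·0.10921
      = 0.1304136 + 0.0308009 + 0.0131052 = 0.1743197

0.1743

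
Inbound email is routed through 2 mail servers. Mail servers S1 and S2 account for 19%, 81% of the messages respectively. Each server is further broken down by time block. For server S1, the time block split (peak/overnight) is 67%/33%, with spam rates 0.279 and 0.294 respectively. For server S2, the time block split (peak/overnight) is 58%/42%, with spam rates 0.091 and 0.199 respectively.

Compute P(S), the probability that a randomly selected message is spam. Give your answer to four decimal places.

P(S|S1) = 0.67·0.279 + 0.33·0.294 = 0.18693 + 0.09702 = 0.28395
P(S|S2) = 0.58·0.091 + 0.42·0.199 = 0.05278 + 0.08358 = 0.13636
Then overall,
P(S) = 0.19·0.28395 + 0.81·0.13636
      = 0.0539505 + 0.1104516 = 0.1644021

P(S) ≈ 0.1644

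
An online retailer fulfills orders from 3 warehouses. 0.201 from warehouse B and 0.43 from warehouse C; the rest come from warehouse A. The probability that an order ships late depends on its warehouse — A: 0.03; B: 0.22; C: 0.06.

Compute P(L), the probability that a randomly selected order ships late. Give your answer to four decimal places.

P(L) ≈ 0.0811

P(A) = 1 − (0.201 + 0.43) = 0.369.
Summing over the partition,
P(L) = P(L|A)·P(A) + P(L|B)·P(B) + P(L|C)·P(C)
      = 0.03·0.369 + 0.22·0.201 + 0.06·0.43
      = 0.01107 + 0.04422 + 0.0258 = 0.08109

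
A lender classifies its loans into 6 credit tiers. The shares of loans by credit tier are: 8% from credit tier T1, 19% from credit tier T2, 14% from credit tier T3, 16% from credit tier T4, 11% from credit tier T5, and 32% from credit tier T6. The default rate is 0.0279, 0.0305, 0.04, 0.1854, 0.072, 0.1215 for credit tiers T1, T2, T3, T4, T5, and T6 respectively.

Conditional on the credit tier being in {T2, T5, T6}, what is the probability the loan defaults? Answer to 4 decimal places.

Let S = {T2, T5, T6}.
P(S) = 0.19 + 0.11 + 0.32 = 0.62.
P(D ∩ S) = 0.0305·0.19 + 0.072·0.11 + 0.1215·0.32 = 0.005795 + 0.00792 + 0.03888 = 0.052595.
P(D | S) = 0.052595 / 0.62 = 0.084831…

P(D|S) ≈ 0.0848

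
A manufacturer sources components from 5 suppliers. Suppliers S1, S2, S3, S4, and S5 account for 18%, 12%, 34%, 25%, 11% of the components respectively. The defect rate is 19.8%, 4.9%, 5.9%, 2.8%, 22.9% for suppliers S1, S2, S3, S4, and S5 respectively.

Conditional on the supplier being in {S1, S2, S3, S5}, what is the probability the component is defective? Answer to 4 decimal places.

P(D|S) ≈ 0.1157

Let S = {S1, S2, S3, S5}.
P(S) = 0.18 + 0.12 + 0.34 + 0.11 = 0.75.
P(D ∩ S) = 0.198·0.18 + 0.049·0.12 + 0.059·0.34 + 0.229·0.11 = 0.03564 + 0.00588 + 0.02006 + 0.02519 = 0.08677.
P(D | S) = 0.08677 / 0.75 = 0.115693…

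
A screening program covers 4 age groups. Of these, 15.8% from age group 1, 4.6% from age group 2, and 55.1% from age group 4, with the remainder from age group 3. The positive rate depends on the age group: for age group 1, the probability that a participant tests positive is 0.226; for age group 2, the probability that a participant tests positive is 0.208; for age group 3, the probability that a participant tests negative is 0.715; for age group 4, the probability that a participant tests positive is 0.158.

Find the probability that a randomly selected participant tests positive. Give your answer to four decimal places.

P(3) = 1 − (0.158 + 0.046 + 0.551) = 0.245.
P(T|3) = 1 − 0.715 = 0.285.
P(T) = P(T|1)·P(1) + P(T|2)·P(2) + P(T|3)·P(3) + P(T|4)·P(4)
      = 0.226·0.158 + 0.208·0.046 + 0.285·0.245 + 0.158·0.551
      = 0.035708 + 0.009568 + 0.069825 + 0.087058 = 0.202159

P(T) ≈ 0.2022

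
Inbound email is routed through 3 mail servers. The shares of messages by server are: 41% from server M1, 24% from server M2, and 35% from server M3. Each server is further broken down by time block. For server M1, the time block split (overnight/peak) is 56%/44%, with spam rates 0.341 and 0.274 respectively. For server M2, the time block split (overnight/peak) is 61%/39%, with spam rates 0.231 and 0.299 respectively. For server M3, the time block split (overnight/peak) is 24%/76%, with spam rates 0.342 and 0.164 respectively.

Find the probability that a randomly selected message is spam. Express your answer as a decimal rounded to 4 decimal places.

0.2619

P(S|M1) = 0.56·0.341 + 0.44·0.274 = 0.19096 + 0.12056 = 0.31152
P(S|M2) = 0.61·0.231 + 0.39·0.299 = 0.14091 + 0.11661 = 0.25752
P(S|M3) = 0.24·0.342 + 0.76·0.164 = 0.08208 + 0.12464 = 0.20672
Then overall,
P(S) = 0.41·0.31152 + 0.24·0.25752 + 0.35·0.20672
      = 0.1277232 + 0.0618048 + 0.072352 = 0.26188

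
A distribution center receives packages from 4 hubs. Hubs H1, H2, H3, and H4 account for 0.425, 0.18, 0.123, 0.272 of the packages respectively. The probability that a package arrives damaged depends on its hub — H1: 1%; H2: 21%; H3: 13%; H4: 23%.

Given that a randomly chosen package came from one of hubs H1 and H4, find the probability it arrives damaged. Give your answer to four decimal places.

0.0959

Let S = {H1, H4}.
P(S) = 0.425 + 0.272 = 0.697.
P(D ∩ S) = 0.01·0.425 + 0.23·0.272 = 0.00425 + 0.06256 = 0.06681.
P(D | S) = 0.06681 / 0.697 = 0.095854…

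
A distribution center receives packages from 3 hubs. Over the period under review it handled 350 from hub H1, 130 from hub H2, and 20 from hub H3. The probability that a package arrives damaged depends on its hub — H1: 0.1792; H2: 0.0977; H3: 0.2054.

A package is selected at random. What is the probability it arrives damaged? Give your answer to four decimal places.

Total: 350 + 130 + 20 = 500.
P(H1) = 350/500 = 0.7. P(H2) = 130/500 = 0.26. P(H3) = 20/500 = 0.04.
P(D) = P(D|H1)·P(H1) + P(D|H2)·P(H2) + P(D|H3)·P(H3)
      = 0.1792·0.7 + 0.0977·0.26 + 0.2054·0.04
      = 0.12544 + 0.025402 + 0.008216 = 0.159058

0.1591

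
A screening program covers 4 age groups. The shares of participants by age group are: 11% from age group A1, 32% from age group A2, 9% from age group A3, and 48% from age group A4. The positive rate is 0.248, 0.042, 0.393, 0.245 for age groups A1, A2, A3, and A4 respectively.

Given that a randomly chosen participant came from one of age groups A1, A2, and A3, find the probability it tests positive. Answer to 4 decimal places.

Let S = {A1, A2, A3}.
P(S) = 0.11 + 0.32 + 0.09 = 0.52.
P(T ∩ S) = 0.248·0.11 + 0.042·0.32 + 0.393·0.09 = 0.02728 + 0.01344 + 0.03537 = 0.07609.
P(T | S) = 0.07609 / 0.52 = 0.146327…

P(T|S) ≈ 0.1463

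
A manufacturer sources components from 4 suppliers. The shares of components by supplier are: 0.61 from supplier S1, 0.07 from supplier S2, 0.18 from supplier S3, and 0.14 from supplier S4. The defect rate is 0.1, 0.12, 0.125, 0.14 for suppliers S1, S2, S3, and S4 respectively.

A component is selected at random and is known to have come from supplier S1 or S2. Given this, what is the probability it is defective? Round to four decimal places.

0.1021

Let S = {S1, S2}.
P(S) = 0.61 + 0.07 = 0.68.
P(D ∩ S) = 0.1·0.61 + 0.12·0.07 = 0.061 + 0.0084 = 0.0694.
P(D | S) = 0.0694 / 0.68 = 0.102059…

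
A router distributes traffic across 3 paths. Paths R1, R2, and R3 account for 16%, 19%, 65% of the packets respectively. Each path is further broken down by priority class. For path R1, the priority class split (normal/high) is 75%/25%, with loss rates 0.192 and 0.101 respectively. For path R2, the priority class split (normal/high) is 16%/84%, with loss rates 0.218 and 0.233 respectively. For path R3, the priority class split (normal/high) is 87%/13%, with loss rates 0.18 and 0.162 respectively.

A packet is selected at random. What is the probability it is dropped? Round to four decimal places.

P(L|R1) = 0.75·0.192 + 0.25·0.101 = 0.144 + 0.02525 = 0.16925
P(L|R2) = 0.16·0.218 + 0.84·0.233 = 0.03488 + 0.19572 = 0.2306
P(L|R3) = 0.87·0.18 + 0.13·0.162 = 0.1566 + 0.02106 = 0.17766
Then overall,
P(L) = 0.16·0.16925 + 0.19·0.2306 + 0.65·0.17766
      = 0.02708 + 0.043814 + 0.115479 = 0.186373

P(L) ≈ 0.1864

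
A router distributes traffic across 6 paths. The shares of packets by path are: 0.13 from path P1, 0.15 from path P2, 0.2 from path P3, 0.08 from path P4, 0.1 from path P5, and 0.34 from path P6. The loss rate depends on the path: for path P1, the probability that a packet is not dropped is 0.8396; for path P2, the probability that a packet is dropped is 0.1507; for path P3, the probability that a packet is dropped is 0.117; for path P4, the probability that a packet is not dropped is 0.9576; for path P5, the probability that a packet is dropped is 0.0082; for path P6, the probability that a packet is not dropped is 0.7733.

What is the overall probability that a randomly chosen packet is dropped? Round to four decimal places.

P(L|P1) = 1 − 0.8396 = 0.1604.
P(L|P4) = 1 − 0.9576 = 0.0424.
P(L|P6) = 1 − 0.7733 = 0.2267.
Summing over the partition,
P(L) = P(L|P1)·P(P1) + P(L|P2)·P(P2) + P(L|P3)·P(P3) + P(L|P4)·P(P4) + P(L|P5)·P(P5) + P(L|P6)·P(P6)
      = 0.1604·0.13 + 0.1507·0.15 + 0.117·0.2 + 0.0424·0.08 + 0.0082·0.1 + 0.2267·0.34
      = 0.020852 + 0.022605 + 0.0234 + 0.003392 + 0.00082 + 0.077078 = 0.148147

0.1481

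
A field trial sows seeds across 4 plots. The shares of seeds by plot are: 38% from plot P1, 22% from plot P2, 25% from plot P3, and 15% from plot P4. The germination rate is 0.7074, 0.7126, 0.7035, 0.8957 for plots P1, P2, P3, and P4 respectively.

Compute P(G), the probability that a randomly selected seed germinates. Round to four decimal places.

0.7358

By the law of total probability,
P(G) = P(G|P1)·P(P1) + P(G|P2)·P(P2) + P(G|P3)·P(P3) + P(G|P4)·P(P4)
      = 0.7074·0.38 + 0.7126·0.22 + 0.7035·0.25 + 0.8957·0.15
      = 0.268812 + 0.156772 + 0.175875 + 0.134355 = 0.735814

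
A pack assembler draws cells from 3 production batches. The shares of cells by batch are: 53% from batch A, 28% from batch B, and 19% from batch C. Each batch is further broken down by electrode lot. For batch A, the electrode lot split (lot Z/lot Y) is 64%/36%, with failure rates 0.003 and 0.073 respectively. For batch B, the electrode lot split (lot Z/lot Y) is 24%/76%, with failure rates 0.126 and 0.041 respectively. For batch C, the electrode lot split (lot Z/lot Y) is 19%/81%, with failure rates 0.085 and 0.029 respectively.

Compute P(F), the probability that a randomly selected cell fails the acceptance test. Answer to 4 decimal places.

P(F) ≈ 0.0397

P(F|A) = 0.64·0.003 + 0.36·0.073 = 0.00192 + 0.02628 = 0.0282
P(F|B) = 0.24·0.126 + 0.76·0.041 = 0.03024 + 0.03116 = 0.0614
P(F|C) = 0.19·0.085 + 0.81·0.029 = 0.01615 + 0.02349 = 0.03964
By total probability over the outer partition,
P(F) = 0.53·0.0282 + 0.28·0.0614 + 0.19·0.03964
      = 0.014946 + 0.017192 + 0.0075316 = 0.0396696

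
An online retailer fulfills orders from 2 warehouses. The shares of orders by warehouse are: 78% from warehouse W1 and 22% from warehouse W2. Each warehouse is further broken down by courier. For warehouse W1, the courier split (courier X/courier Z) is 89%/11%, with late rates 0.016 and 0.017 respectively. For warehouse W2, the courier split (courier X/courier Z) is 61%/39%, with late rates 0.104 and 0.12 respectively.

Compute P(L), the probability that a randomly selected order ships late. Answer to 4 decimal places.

P(L|W1) = 0.89·0.016 + 0.11·0.017 = 0.01424 + 0.00187 = 0.01611
P(L|W2) = 0.61·0.104 + 0.39·0.12 = 0.06344 + 0.0468 = 0.11024
By total probability over the outer partition,
P(L) = 0.78·0.01611 + 0.22·0.11024
      = 0.0125658 + 0.0242528 = 0.0368186

0.0368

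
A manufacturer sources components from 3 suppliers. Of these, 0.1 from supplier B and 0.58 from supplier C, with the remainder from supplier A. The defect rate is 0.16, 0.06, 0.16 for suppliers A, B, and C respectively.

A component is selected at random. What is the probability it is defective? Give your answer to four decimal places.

P(A) = 1 − (0.1 + 0.58) = 0.32.
Summing over the partition,
P(D) = P(D|A)·P(A) + P(D|B)·P(B) + P(D|C)·P(C)
      = 0.16·0.32 + 0.06·0.1 + 0.16·0.58
      = 0.0512 + 0.006 + 0.0928 = 0.15

P(D) ≈ 0.1500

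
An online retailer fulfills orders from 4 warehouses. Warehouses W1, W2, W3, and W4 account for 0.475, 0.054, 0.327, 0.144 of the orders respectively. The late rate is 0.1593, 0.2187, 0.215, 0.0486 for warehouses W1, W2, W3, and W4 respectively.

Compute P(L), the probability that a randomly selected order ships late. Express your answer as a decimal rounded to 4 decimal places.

P(L) = P(L|W1)·P(W1) + P(L|W2)·P(W2) + P(L|W3)·P(W3) + P(L|W4)·P(W4)
      = 0.1593·0.475 + 0.2187·0.054 + 0.215·0.327 + 0.0486·0.144
      = 0.0756675 + 0.0118098 + 0.070305 + 0.0069984 = 0.1647807

P(L) ≈ 0.1648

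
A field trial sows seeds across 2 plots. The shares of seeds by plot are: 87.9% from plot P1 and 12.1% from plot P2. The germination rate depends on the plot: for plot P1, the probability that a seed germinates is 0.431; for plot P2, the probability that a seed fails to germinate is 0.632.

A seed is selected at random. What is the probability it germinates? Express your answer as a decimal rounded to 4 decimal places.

0.4234

P(G|P2) = 1 − 0.632 = 0.368.
P(G) = P(G|P1)·P(P1) + P(G|P2)·P(P2)
      = 0.431·0.879 + 0.368·0.121
      = 0.378849 + 0.044528 = 0.423377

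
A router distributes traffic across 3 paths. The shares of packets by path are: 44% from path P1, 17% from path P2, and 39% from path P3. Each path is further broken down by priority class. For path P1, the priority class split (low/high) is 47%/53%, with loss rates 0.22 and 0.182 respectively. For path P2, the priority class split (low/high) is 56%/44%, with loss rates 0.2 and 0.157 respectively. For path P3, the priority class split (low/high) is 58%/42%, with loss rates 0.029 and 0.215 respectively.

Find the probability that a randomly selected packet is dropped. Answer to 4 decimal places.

P(L) ≈ 0.1605

P(L|P1) = 0.47·0.22 + 0.53·0.182 = 0.1034 + 0.09646 = 0.19986
P(L|P2) = 0.56·0.2 + 0.44·0.157 = 0.112 + 0.06908 = 0.18108
P(L|P3) = 0.58·0.029 + 0.42·0.215 = 0.01682 + 0.0903 = 0.10712
By total probability over the outer partition,
P(L) = 0.44·0.19986 + 0.17·0.18108 + 0.39·0.10712
      = 0.0879384 + 0.0307836 + 0.0417768 = 0.1604988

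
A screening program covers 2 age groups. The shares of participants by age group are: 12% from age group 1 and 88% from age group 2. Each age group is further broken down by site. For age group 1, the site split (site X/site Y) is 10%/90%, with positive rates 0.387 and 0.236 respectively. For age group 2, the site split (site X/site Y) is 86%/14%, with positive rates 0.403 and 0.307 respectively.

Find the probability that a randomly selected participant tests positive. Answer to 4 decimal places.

0.3729

P(T|1) = 0.1·0.387 + 0.9·0.236 = 0.0387 + 0.2124 = 0.2511
P(T|2) = 0.86·0.403 + 0.14·0.307 = 0.34658 + 0.04298 = 0.38956
Then overall,
P(T) = 0.12·0.2511 + 0.88·0.38956
      = 0.030132 + 0.3428128 = 0.3729448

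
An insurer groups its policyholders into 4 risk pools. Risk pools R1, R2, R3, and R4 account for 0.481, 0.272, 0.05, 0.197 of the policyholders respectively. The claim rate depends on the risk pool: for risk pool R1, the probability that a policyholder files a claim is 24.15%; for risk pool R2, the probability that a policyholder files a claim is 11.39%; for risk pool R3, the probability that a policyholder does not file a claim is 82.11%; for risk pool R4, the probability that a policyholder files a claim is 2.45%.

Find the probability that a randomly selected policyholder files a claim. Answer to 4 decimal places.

0.1609

P(C|R3) = 1 − 0.8211 = 0.1789.
P(C) = P(C|R1)·P(R1) + P(C|R2)·P(R2) + P(C|R3)·P(R3) + P(C|R4)·P(R4)
      = 0.2415·0.481 + 0.1139·0.272 + 0.1789·0.05 + 0.0245·0.197
      = 0.1161615 + 0.0309808 + 0.008945 + 0.0048265 = 0.1609138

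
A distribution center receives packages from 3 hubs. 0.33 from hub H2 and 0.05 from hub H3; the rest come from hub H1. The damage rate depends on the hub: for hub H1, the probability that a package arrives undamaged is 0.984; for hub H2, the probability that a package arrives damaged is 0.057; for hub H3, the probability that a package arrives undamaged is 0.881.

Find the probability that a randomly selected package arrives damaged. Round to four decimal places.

P(H1) = 1 − (0.33 + 0.05) = 0.62.
P(D|H1) = 1 − 0.984 = 0.016.
P(D|H3) = 1 − 0.881 = 0.119.
P(D) = P(D|H1)·P(H1) + P(D|H2)·P(H2) + P(D|H3)·P(H3)
      = 0.016·0.62 + 0.057·0.33 + 0.119·0.05
      = 0.00992 + 0.01881 + 0.00595 = 0.03468

0.0347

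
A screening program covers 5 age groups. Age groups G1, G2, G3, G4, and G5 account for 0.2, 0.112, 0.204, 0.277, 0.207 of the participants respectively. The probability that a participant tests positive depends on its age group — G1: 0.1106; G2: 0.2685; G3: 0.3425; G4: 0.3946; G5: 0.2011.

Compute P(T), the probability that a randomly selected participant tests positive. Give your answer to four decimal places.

0.2730

P(T) = P(T|G1)·P(G1) + P(T|G2)·P(G2) + P(T|G3)·P(G3) + P(T|G4)·P(G4) + P(T|G5)·P(G5)
      = 0.1106·0.2 + 0.2685·0.112 + 0.3425·0.204 + 0.3946·0.277 + 0.2011·0.207
      = 0.02212 + 0.030072 + 0.06987 + 0.1093042 + 0.0416277 = 0.2729939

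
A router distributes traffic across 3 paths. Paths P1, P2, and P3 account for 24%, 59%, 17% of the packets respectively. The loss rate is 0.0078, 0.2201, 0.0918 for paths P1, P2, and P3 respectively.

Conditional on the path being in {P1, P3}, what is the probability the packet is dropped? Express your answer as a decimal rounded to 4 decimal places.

0.0426

Let S = {P1, P3}.
P(S) = 0.24 + 0.17 = 0.41.
P(L ∩ S) = 0.0078·0.24 + 0.0918·0.17 = 0.001872 + 0.015606 = 0.017478.
P(L | S) = 0.017478 / 0.41 = 0.042629…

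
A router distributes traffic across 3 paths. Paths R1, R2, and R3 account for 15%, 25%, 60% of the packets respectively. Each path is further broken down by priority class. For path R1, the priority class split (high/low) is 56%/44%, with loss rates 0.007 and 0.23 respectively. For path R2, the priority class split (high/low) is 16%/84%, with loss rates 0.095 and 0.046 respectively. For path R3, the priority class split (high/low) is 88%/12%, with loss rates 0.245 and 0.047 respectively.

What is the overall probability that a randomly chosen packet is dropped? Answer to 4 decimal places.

P(L|R1) = 0.56·0.007 + 0.44·0.23 = 0.00392 + 0.1012 = 0.10512
P(L|R2) = 0.16·0.095 + 0.84·0.046 = 0.0152 + 0.03864 = 0.05384
P(L|R3) = 0.88·0.245 + 0.12·0.047 = 0.2156 + 0.00564 = 0.22124
Then overall,
P(L) = 0.15·0.10512 + 0.25·0.05384 + 0.6·0.22124
      = 0.015768 + 0.01346 + 0.132744 = 0.161972

0.1620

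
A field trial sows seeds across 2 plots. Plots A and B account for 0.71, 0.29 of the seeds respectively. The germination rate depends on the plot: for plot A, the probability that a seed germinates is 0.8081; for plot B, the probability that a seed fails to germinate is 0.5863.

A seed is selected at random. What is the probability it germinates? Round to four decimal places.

P(G|B) = 1 − 0.5863 = 0.4137.
Using total probability over the partition,
P(G) = P(G|A)·P(A) + P(G|B)·P(B)
      = 0.8081·0.71 + 0.4137·0.29
      = 0.573751 + 0.119973 = 0.693724

0.6937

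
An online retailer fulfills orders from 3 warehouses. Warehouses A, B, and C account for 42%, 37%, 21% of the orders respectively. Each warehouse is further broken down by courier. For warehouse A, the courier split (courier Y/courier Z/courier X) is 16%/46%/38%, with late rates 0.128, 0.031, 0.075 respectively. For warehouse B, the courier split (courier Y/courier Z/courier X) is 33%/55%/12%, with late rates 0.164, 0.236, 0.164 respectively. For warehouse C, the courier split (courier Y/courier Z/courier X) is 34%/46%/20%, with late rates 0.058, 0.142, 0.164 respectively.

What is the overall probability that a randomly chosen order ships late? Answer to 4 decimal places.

P(L|A) = 0.16·0.128 + 0.46·0.031 + 0.38·0.075 = 0.02048 + 0.01426 + 0.0285 = 0.06324
P(L|B) = 0.33·0.164 + 0.55·0.236 + 0.12·0.164 = 0.05412 + 0.1298 + 0.01968 = 0.2036
P(L|C) = 0.34·0.058 + 0.46·0.142 + 0.2·0.164 = 0.01972 + 0.06532 + 0.0328 = 0.11784
Then overall,
P(L) = 0.42·0.06324 + 0.37·0.2036 + 0.21·0.11784
      = 0.0265608 + 0.075332 + 0.0247464 = 0.1266392

0.1266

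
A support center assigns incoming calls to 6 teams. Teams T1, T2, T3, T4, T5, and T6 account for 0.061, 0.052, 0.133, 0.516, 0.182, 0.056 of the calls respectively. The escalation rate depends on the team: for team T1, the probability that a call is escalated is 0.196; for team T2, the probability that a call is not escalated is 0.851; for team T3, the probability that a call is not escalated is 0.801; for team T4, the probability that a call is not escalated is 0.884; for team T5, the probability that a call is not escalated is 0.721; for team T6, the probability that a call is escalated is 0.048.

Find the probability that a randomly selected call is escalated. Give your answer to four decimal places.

0.1595

P(E|T2) = 1 − 0.851 = 0.149.
P(E|T3) = 1 − 0.801 = 0.199.
P(E|T4) = 1 − 0.884 = 0.116.
P(E|T5) = 1 − 0.721 = 0.279.
P(E) = P(E|T1)·P(T1) + P(E|T2)·P(T2) + P(E|T3)·P(T3) + P(E|T4)·P(T4) + P(E|T5)·P(T5) + P(E|T6)·P(T6)
      = 0.196·0.061 + 0.149·0.052 + 0.199·0.133 + 0.116·0.516 + 0.279·0.182 + 0.048·0.056
      = 0.011956 + 0.007748 + 0.026467 + 0.059856 + 0.050778 + 0.002688 = 0.159493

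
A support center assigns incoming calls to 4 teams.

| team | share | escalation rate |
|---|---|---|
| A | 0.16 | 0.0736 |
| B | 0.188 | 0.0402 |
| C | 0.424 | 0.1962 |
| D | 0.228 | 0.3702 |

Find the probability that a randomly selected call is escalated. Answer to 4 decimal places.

P(E) = P(E|A)·P(A) + P(E|B)·P(B) + P(E|C)·P(C) + P(E|D)·P(D)
      = 0.0736·0.16 + 0.0402·0.188 + 0.1962·0.424 + 0.3702·0.228
      = 0.011776 + 0.0075576 + 0.0831888 + 0.0844056 = 0.186928

0.1869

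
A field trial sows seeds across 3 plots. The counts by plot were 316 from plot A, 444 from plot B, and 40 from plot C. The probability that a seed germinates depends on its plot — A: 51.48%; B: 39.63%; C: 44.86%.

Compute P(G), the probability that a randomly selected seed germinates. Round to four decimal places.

Total: 316 + 444 + 40 = 800.
P(A) = 316/800 = 0.395. P(B) = 444/800 = 0.555. P(C) = 40/800 = 0.05.
Using total probability over the partition,
P(G) = P(G|A)·P(A) + P(G|B)·P(B) + P(G|C)·P(C)
      = 0.5148·0.395 + 0.3963·0.555 + 0.4486·0.05
      = 0.203346 + 0.2199465 + 0.02243 = 0.4457225

0.4457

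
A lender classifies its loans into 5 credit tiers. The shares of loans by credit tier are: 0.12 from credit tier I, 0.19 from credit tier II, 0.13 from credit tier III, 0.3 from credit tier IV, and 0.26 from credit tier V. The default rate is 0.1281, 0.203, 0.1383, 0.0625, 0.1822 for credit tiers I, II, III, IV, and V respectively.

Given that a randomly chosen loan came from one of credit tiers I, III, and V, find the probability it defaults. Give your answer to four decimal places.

0.1583

Let S = {I, III, V}.
P(S) = 0.12 + 0.13 + 0.26 = 0.51.
P(D ∩ S) = 0.1281·0.12 + 0.1383·0.13 + 0.1822·0.26 = 0.015372 + 0.017979 + 0.047372 = 0.080723.
P(D | S) = 0.080723 / 0.51 = 0.158280…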